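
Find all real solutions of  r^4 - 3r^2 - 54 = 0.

r = -3 or r = 3

Let u = r^2. The equation becomes u^2 - 3u - 54 = 0.
Factor: (u + 6)(u - 9) = 0, so u = -6 or u = 9.
r^2 = -6 < 0 has no real solution.
r^2 = 9 gives r = +/-3.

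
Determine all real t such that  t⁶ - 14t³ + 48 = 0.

Let u = t³. The equation becomes u² - 14u + 48 = 0.
Factor: (u - 8)(u - 6) = 0, so u = 8 or u = 6.
t³ = 8 gives t = 2.
t³ = 6 gives t = ∛(6) ≈ 1.8171.

t = 1.8171 or t = 2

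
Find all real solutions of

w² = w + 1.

w = -0.618 or w = 1.618

Rearrange to standard form: w² - w - 1 = 0.
Discriminant: (-1)² − 4·1·(-1) = 5.
Quadratic formula: w = (1 ± √5) / 2.
So w = 1/2 + √(5)/2 ≈ 1.618 or w = 1/2 - √(5)/2 ≈ -0.618.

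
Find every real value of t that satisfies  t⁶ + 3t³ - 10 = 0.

Let u = t³. The equation becomes u² + 3u - 10 = 0.
Factor: (u - 2)(u + 5) = 0, so u = 2 or u = -5.
t³ = 2 gives t = ∛(2) ≈ 1.2599.
t³ = -5 gives t = -∛(5) ≈ -1.71.

t = -1.71 or t = 1.2599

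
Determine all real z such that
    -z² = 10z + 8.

z = -9.1231 or z = -0.8769

Rearrange to standard form: -z² - 10z - 8 = 0.
Discriminant: (-10)² − 4·(-1)·(-8) = 68.
Quadratic formula: z = (10 ± √68) / (-2).
So z = -5 - √(17) ≈ -9.1231 or z = -5 + √(17) ≈ -0.8769.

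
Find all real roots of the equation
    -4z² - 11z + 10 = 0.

Discriminant: (-11)² − 4·(-4)·10 = 281.
Quadratic formula: z = (11 ± √281) / (-8).
So z = -√(281)/8 - 11/8 ≈ -3.4704 or z = -11/8 + √(281)/8 ≈ 0.7204.

z = -3.4704 or z = 0.7204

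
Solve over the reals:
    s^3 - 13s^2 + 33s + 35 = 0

s = -0.7958 or s = 5 or s = 8.7958

Possible rational roots are divisors of 35. Testing s = 5 gives 0, so (s - 5) is a factor.
Divide: s^3 - 13s^2 + 33s + 35 = (s - 5)(s^2 - 8s - 7).
Apply the quadratic formula to s^2 - 8s - 7 = 0: s = (8 +/- sqrt(92))/2, i.e. s ~= 8.7958 or s ~= -0.7958.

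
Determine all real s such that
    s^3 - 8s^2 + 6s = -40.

Rearrange: s^3 - 8s^2 + 6s + 40 = 0.
Possible rational roots are divisors of 40. Testing s = 4 gives 0, so (s - 4) is a factor.
Divide: s^3 - 8s^2 + 6s + 40 = (s - 4)(s^2 - 4s - 10).
Apply the quadratic formula to s^2 - 4s - 10 = 0: s = (4 +/- sqrt(56))/2, i.e. s ~= 5.7417 or s ~= -1.7417.

s = -1.7417 or s = 4 or s = 5.7417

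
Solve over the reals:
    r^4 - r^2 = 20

r = -2.2361 or r = 2.2361

Let u = r^2. The equation becomes u^2 - u - 20 = 0.
Factor: (u - 5)(u + 4) = 0, so u = 5 or u = -4.
r^2 = 5 gives r = +/-sqrt(5) ~= +/-2.2361.
r^2 = -4 < 0 has no real solution.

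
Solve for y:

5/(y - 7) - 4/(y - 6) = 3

y = 5.3333 or y = 8

Multiply both sides by (y - 7)(y - 6):
5(y - 6) - 4(y - 7) = 3(y - 7)(y - 6).
Expand and collect terms: 3y² - 40y + 128 = 0.
Factor or apply the quadratic formula: y = 8 or y = 5.3333.
Neither value makes a denominator zero (y ≠ 7, y ≠ 6), so both are valid.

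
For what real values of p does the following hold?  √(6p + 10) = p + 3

Square both sides: 6p + 10 = (p + 3)².
Expand and rearrange: p² - 1 = 0.
Solving gives p = 1 or p = -1.
Check each candidate in the original equation:
  p = 1: √(16) = 4, while p + 3 = 4 — valid.
  p = -1: √(4) = 2, while p + 3 = 2 — valid.

p = -1 or p = 1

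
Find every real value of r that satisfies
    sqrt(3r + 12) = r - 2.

Square both sides: 3r + 12 = (r - 2)^2.
Expand and rearrange: r^2 - 7r - 8 = 0.
Solving gives r = 8 or r = -1.
Check each candidate in the original equation:
  r = 8: sqrt(36) = 6, while r - 2 = 6 — valid.
  r = -1: sqrt(9) = 3, while r - 2 = -3 — extraneous.

r = 8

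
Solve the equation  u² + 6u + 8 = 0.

Factor: (u + 2)(u + 4) = 0.
So u = -2 or u = -4.

u = -4 or u = -2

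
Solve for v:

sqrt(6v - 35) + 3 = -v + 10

Isolate the radical: sqrt(6v - 35) = -v + 7.
Square both sides: 6v - 35 = (-v + 7)^2.
Expand and rearrange: v^2 - 20v + 84 = 0.
Solving gives v = 14 or v = 6.
Check each candidate in the original equation:
  v = 14: sqrt(49) = 7, while -v + 7 = -7 — extraneous.
  v = 6: sqrt(1) = 1, while -v + 7 = 1 — valid.

v = 6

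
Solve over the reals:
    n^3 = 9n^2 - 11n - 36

Rearrange: n^3 - 9n^2 + 11n + 36 = 0.
Possible rational roots are divisors of 36. Testing n = 4 gives 0, so (n - 4) is a factor.
Divide: n^3 - 9n^2 + 11n + 36 = (n - 4)(n^2 - 5n - 9).
Apply the quadratic formula to n^2 - 5n - 9 = 0: n = (5 +/- sqrt(61))/2, i.e. n ~= 6.4051 or n ~= -1.4051.

n = -1.4051 or n = 4 or n = 6.4051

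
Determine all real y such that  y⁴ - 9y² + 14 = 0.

y = -2.6458 or y = -1.4142 or y = 1.4142 or y = 2.6458

Let u = y². The equation becomes u² - 9u + 14 = 0.
Factor: (u - 2)(u - 7) = 0, so u = 2 or u = 7.
y² = 2 gives y = ±√(2) ≈ ±1.4142.
y² = 7 gives y = ±√(7) ≈ ±2.6458.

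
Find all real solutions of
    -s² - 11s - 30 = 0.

s = -6 or s = -5

Factor: -1(s + 6)(s + 5) = 0.
So s = -6 or s = -5.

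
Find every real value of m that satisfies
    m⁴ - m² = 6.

Let u = m². The equation becomes u² - u - 6 = 0.
Factor: (u - 3)(u + 2) = 0, so u = 3 or u = -2.
m² = 3 gives m = ±√(3) ≈ ±1.7321.
m² = -2 < 0 has no real solution.

m = -1.7321 or m = 1.7321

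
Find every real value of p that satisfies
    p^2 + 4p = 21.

Bring every term to one side: p^2 + 4p - 21 = 0.
Factor: (p + 7)(p - 3) = 0.
So p = -7 or p = 3.

p = -7 or p = 3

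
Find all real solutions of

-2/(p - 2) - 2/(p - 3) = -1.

p = 2.4384 or p = 6.5616

Multiply both sides by (p - 2)(p - 3):
-2(p - 3) - 2(p - 2) = -(p - 2)(p - 3).
Expand and collect terms: -p² + 9p - 16 = 0.
By the quadratic formula, p = (-9 ± √17) / -2, so p ≈ 2.4384 or p ≈ 6.5616.
Neither value makes a denominator zero (p ≠ 2, p ≠ 3), so both are valid.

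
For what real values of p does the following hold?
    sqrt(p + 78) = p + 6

Square both sides: p + 78 = (p + 6)^2.
Expand and rearrange: p^2 + 11p - 42 = 0.
Solving gives p = 3 or p = -14.
Check each candidate in the original equation:
  p = 3: sqrt(81) = 9, while p + 6 = 9 — valid.
  p = -14: sqrt(64) = 8, while p + 6 = -8 — extraneous.

p = 3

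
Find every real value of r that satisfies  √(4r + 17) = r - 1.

r = 8

Square both sides: 4r + 17 = (r - 1)².
Expand and rearrange: r² - 6r - 16 = 0.
Solving gives r = 8 or r = -2.
Check each candidate in the original equation:
  r = 8: √(49) = 7, while r - 1 = 7 — valid.
  r = -2: √(9) = 3, while r - 1 = -3 — extraneous.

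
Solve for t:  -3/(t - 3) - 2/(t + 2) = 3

t = -2.8054 or t = 2.1387

Multiply both sides by (t - 3)(t + 2):
-3(t + 2) - 2(t - 3) = 3(t - 3)(t + 2).
Expand and collect terms: 3t^2 + 2t - 18 = 0.
By the quadratic formula, t = (-2 +/- sqrt(220)) / 6, so t ~= 2.1387 or t ~= -2.8054.
Neither value makes a denominator zero (t != 3, t != -2), so both are valid.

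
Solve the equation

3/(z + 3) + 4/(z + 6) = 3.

Multiply both sides by (z + 3)(z + 6):
3(z + 6) + 4(z + 3) = 3(z + 3)(z + 6).
Expand and collect terms: 3z^2 + 20z + 24 = 0.
By the quadratic formula, z = (-20 +/- sqrt(112)) / 6, so z ~= -1.5695 or z ~= -5.0972.
Neither value makes a denominator zero (z != -3, z != -6), so both are valid.

z = -5.0972 or z = -1.5695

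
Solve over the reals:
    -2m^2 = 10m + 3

m = -4.6794 or m = -0.3206

Rearrange to standard form: -2m^2 - 10m - 3 = 0.
Discriminant: (-10)^2 - 4*(-2)*(-3) = 76.
Quadratic formula: m = (10 +/- sqrt(76)) / (-4).
So m = -5/2 - sqrt(19)/2 ~= -4.6794 or m = -5/2 + sqrt(19)/2 ~= -0.3206.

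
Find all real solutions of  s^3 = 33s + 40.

s = -5 or s = -1.2749 or s = 6.2749

Rearrange: s^3 - 33s - 40 = 0.
Possible rational roots are divisors of -40. Testing s = -5 gives 0, so (s + 5) is a factor.
Divide: s^3 - 33s - 40 = (s + 5)(s^2 - 5s - 8).
Apply the quadratic formula to s^2 - 5s - 8 = 0: s = (5 +/- sqrt(57))/2, i.e. s ~= 6.2749 or s ~= -1.2749.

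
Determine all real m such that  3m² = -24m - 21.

Bring every term to one side: 3m² + 24m + 21 = 0.
Factor: 3(m + 1)(m + 7) = 0.
So m = -1 or m = -7.

m = -7 or m = -1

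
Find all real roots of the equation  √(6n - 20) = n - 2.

n = 4 or n = 6

Square both sides: 6n - 20 = (n - 2)².
Expand and rearrange: n² - 10n + 24 = 0.
Solving gives n = 6 or n = 4.
Check each candidate in the original equation:
  n = 6: √(16) = 4, while n - 2 = 4 — valid.
  n = 4: √(4) = 2, while n - 2 = 2 — valid.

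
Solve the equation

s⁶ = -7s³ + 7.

Let u = s³. The equation becomes u² + 7u - 7 = 0.
By the quadratic formula, u = -7/2 + √(77)/2 or u = -√(77)/2 - 7/2.
s³ = -7/2 + √(77)/2 gives s = ∛(-7/2 + √(77)/2) ≈ 0.961.
s³ = -√(77)/2 - 7/2 gives s = -∛(7/2 + √(77)/2) ≈ -1.9906.

s = -1.9906 or s = 0.961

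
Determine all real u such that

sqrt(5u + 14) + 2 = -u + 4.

Isolate the radical: sqrt(5u + 14) = -u + 2.
Square both sides: 5u + 14 = (-u + 2)^2.
Expand and rearrange: u^2 - 9u - 10 = 0.
Solving gives u = 10 or u = -1.
Check each candidate in the original equation:
  u = 10: sqrt(64) = 8, while -u + 2 = -8 — extraneous.
  u = -1: sqrt(9) = 3, while -u + 2 = 3 — valid.

u = -1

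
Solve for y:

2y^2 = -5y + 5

Rearrange to standard form: 2y^2 + 5y - 5 = 0.
Discriminant: (5)^2 - 4*2*(-5) = 65.
Quadratic formula: y = (-5 +/- sqrt(65)) / 4.
So y = -5/4 + sqrt(65)/4 ~= 0.7656 or y = -sqrt(65)/4 - 5/4 ~= -3.2656.

y = -3.2656 or y = 0.7656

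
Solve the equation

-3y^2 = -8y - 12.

y = -1.0704 or y = 3.737

Rearrange to standard form: -3y^2 + 8y + 12 = 0.
Discriminant: (8)^2 - 4*(-3)*12 = 208.
Quadratic formula: y = (-8 +/- sqrt(208)) / (-6).
So y = 4/3 - 2*sqrt(13)/3 ~= -1.0704 or y = 4/3 + 2*sqrt(13)/3 ~= 3.737.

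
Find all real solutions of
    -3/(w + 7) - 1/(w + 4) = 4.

Multiply both sides by (w + 7)(w + 4):
-3(w + 4) - (w + 7) = 4(w + 7)(w + 4).
Expand and collect terms: 4w² + 48w + 131 = 0.
By the quadratic formula, w = (-48 ± √208) / 8, so w ≈ -4.1972 or w ≈ -7.8028.
Neither value makes a denominator zero (w ≠ -7, w ≠ -4), so both are valid.

w = -7.8028 or w = -4.1972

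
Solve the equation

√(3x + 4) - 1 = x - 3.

x = 7

Isolate the radical: √(3x + 4) = x - 2.
Square both sides: 3x + 4 = (x - 2)².
Expand and rearrange: x² - 7x = 0.
Solving gives x = 7 or x = 0.
Check each candidate in the original equation:
  x = 7: √(25) = 5, while x - 2 = 5 — valid.
  x = 0: √(4) = 2, while x - 2 = -2 — extraneous.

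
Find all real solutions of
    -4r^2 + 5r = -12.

r = -1.2164 or r = 2.4664

Rearrange to standard form: -4r^2 + 5r + 12 = 0.
Discriminant: (5)^2 - 4*(-4)*12 = 217.
Quadratic formula: r = (-5 +/- sqrt(217)) / (-8).
So r = 5/8 - sqrt(217)/8 ~= -1.2164 or r = 5/8 + sqrt(217)/8 ~= 2.4664.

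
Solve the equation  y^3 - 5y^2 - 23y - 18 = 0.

y = -2 or y = -1.1098 or y = 8.1098

Possible rational roots are divisors of -18. Testing y = -2 gives 0, so (y + 2) is a factor.
Divide: y^3 - 5y^2 - 23y - 18 = (y + 2)(y^2 - 7y - 9).
Apply the quadratic formula to y^2 - 7y - 9 = 0: y = (7 +/- sqrt(85))/2, i.e. y ~= 8.1098 or y ~= -1.1098.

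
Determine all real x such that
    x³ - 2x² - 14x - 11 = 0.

Possible rational roots are divisors of -11. Testing x = -1 gives 0, so (x + 1) is a factor.
Divide: x³ - 2x² - 14x - 11 = (x + 1)(x² - 3x - 11).
Apply the quadratic formula to x² - 3x - 11 = 0: x = (3 ± √53)/2, i.e. x ≈ 5.1401 or x ≈ -2.1401.

x = -2.1401 or x = -1 or x = 5.1401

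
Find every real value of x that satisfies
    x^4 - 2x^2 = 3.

Let u = x^2. The equation becomes u^2 - 2u - 3 = 0.
Factor: (u - 3)(u + 1) = 0, so u = 3 or u = -1.
x^2 = 3 gives x = +/-sqrt(3) ~= +/-1.7321.
x^2 = -1 < 0 has no real solution.

x = -1.7321 or x = 1.7321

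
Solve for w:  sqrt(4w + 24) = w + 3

Square both sides: 4w + 24 = (w + 3)^2.
Expand and rearrange: w^2 + 2w - 15 = 0.
Solving gives w = 3 or w = -5.
Check each candidate in the original equation:
  w = 3: sqrt(36) = 6, while w + 3 = 6 — valid.
  w = -5: sqrt(4) = 2, while w + 3 = -2 — extraneous.

w = 3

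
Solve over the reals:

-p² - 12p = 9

p = -11.1962 or p = -0.8038

Rearrange to standard form: -p² - 12p - 9 = 0.
Discriminant: (-12)² − 4·(-1)·(-9) = 108.
Quadratic formula: p = (12 ± √108) / (-2).
So p = -6 - 3·√(3) ≈ -11.1962 or p = -6 + 3·√(3) ≈ -0.8038.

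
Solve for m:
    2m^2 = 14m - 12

Bring every term to one side: 2m^2 - 14m + 12 = 0.
Factor: 2(m - 1)(m - 6) = 0.
So m = 1 or m = 6.

m = 1 or m = 6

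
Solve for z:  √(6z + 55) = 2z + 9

z = -1

Square both sides: 6z + 55 = (2z + 9)².
Expand and rearrange: 4z² + 30z + 26 = 0.
Solving gives z = -1 or z = -6.5.
Check each candidate in the original equation:
  z = -1: √(49) = 7, while 2z + 9 = 7 — valid.
  z = -6.5: √(16) = 4, while 2z + 9 = -4 — extraneous.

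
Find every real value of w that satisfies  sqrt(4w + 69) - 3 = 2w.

w = 3

Isolate the radical: sqrt(4w + 69) = 2w + 3.
Square both sides: 4w + 69 = (2w + 3)^2.
Expand and rearrange: 4w^2 + 8w - 60 = 0.
Solving gives w = 3 or w = -5.
Check each candidate in the original equation:
  w = 3: sqrt(81) = 9, while 2w + 3 = 9 — valid.
  w = -5: sqrt(49) = 7, while 2w + 3 = -7 — extraneous.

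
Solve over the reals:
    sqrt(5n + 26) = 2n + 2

n = 2

Square both sides: 5n + 26 = (2n + 2)^2.
Expand and rearrange: 4n^2 + 3n - 22 = 0.
Solving gives n = 2 or n = -2.75.
Check each candidate in the original equation:
  n = 2: sqrt(36) = 6, while 2n + 2 = 6 — valid.
  n = -2.75: sqrt(12.25) = 3.5, while 2n + 2 = -3.5 — extraneous.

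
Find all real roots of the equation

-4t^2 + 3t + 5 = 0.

t = -0.8042 or t = 1.5542

Discriminant: (3)^2 - 4*(-4)*5 = 89.
Quadratic formula: t = (-3 +/- sqrt(89)) / (-8).
So t = 3/8 - sqrt(89)/8 ~= -0.8042 or t = 3/8 + sqrt(89)/8 ~= 1.5542.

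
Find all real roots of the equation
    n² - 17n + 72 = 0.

n = 8 or n = 9

Factor: (n - 9)(n - 8) = 0.
So n = 9 or n = 8.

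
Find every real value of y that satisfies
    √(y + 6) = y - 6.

Square both sides: y + 6 = (y - 6)².
Expand and rearrange: y² - 13y + 30 = 0.
Solving gives y = 10 or y = 3.
Check each candidate in the original equation:
  y = 10: √(16) = 4, while y - 6 = 4 — valid.
  y = 3: √(9) = 3, while y - 6 = -3 — extraneous.

y = 10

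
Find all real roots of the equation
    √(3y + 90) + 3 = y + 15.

Isolate the radical: √(3y + 90) = y + 12.
Square both sides: 3y + 90 = (y + 12)².
Expand and rearrange: y² + 21y + 54 = 0.
Solving gives y = -3 or y = -18.
Check each candidate in the original equation:
  y = -3: √(81) = 9, while y + 12 = 9 — valid.
  y = -18: √(36) = 6, while y + 12 = -6 — extraneous.

y = -3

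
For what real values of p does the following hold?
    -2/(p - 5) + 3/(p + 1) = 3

Multiply both sides by (p - 5)(p + 1):
-2(p + 1) + 3(p - 5) = 3(p - 5)(p + 1).
Expand and collect terms: 3p^2 - 13p + 2 = 0.
By the quadratic formula, p = (13 +/- sqrt(145)) / 6, so p ~= 4.1736 or p ~= 0.1597.
Neither value makes a denominator zero (p != 5, p != -1), so both are valid.

p = 0.1597 or p = 4.1736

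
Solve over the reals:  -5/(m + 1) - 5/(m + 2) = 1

Multiply both sides by (m + 1)(m + 2):
-5(m + 2) - 5(m + 1) = (m + 1)(m + 2).
Expand and collect terms: m² + 13m + 17 = 0.
By the quadratic formula, m = (-13 ± √101) / 2, so m ≈ -1.4751 or m ≈ -11.5249.
Neither value makes a denominator zero (m ≠ -1, m ≠ -2), so both are valid.

m = -11.5249 or m = -1.4751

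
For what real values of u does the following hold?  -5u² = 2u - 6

u = -1.3136 or u = 0.9136

Rearrange to standard form: -5u² - 2u + 6 = 0.
Discriminant: (-2)² − 4·(-5)·6 = 124.
Quadratic formula: u = (2 ± √124) / (-10).
So u = -√(31)/5 - 1/5 ≈ -1.3136 or u = -1/5 + √(31)/5 ≈ 0.9136.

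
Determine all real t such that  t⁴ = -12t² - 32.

No real solutions.

Let u = t². The equation becomes u² + 12u + 32 = 0.
Factor: (u + 8)(u + 4) = 0, so u = -8 or u = -4.
t² = -8 < 0 has no real solution.
t² = -4 < 0 has no real solution.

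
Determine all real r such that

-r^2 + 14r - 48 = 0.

r = 6 or r = 8

Factor: -1(r - 6)(r - 8) = 0.
So r = 6 or r = 8.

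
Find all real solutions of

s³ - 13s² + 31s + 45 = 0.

s = -1 or s = 5 or s = 9

Possible rational roots are divisors of 45. Testing s = 5 gives 0, so (s - 5) is a factor.
Divide: s³ - 13s² + 31s + 45 = (s - 5)(s² - 8s - 9).
Factor the quadratic: s = 9 or s = -1.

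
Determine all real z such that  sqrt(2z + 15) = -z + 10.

z = 5

Square both sides: 2z + 15 = (-z + 10)^2.
Expand and rearrange: z^2 - 22z + 85 = 0.
Solving gives z = 17 or z = 5.
Check each candidate in the original equation:
  z = 17: sqrt(49) = 7, while -z + 10 = -7 — extraneous.
  z = 5: sqrt(25) = 5, while -z + 10 = 5 — valid.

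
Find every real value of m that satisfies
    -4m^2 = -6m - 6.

Rearrange to standard form: -4m^2 + 6m + 6 = 0.
Discriminant: (6)^2 - 4*(-4)*6 = 132.
Quadratic formula: m = (-6 +/- sqrt(132)) / (-8).
So m = 3/4 - sqrt(33)/4 ~= -0.6861 or m = 3/4 + sqrt(33)/4 ~= 2.1861.

m = -0.6861 or m = 2.1861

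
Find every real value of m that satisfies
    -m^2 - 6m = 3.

m = -5.4495 or m = -0.5505

Rearrange to standard form: -m^2 - 6m - 3 = 0.
Discriminant: (-6)^2 - 4*(-1)*(-3) = 24.
Quadratic formula: m = (6 +/- sqrt(24)) / (-2).
So m = -3 - sqrt(6) ~= -5.4495 or m = -3 + sqrt(6) ~= -0.5505.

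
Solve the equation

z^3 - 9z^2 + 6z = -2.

Rearrange: z^3 - 9z^2 + 6z + 2 = 0.
Possible rational roots are divisors of 2. Testing z = 1 gives 0, so (z - 1) is a factor.
Divide: z^3 - 9z^2 + 6z + 2 = (z - 1)(z^2 - 8z - 2).
Apply the quadratic formula to z^2 - 8z - 2 = 0: z = (8 +/- sqrt(72))/2, i.e. z ~= 8.2426 or z ~= -0.2426.

z = -0.2426 or z = 1 or z = 8.2426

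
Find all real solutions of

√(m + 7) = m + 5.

Square both sides: m + 7 = (m + 5)².
Expand and rearrange: m² + 9m + 18 = 0.
Solving gives m = -3 or m = -6.
Check each candidate in the original equation:
  m = -3: √(4) = 2, while m + 5 = 2 — valid.
  m = -6: √(1) = 1, while m + 5 = -1 — extraneous.

m = -3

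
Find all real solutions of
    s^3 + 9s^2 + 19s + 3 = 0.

s = -5.8284 or s = -3 or s = -0.1716

Possible rational roots are divisors of 3. Testing s = -3 gives 0, so (s + 3) is a factor.
Divide: s^3 + 9s^2 + 19s + 3 = (s + 3)(s^2 + 6s + 1).
Apply the quadratic formula to s^2 + 6s + 1 = 0: s = (-6 +/- sqrt(32))/2, i.e. s ~= -0.1716 or s ~= -5.8284.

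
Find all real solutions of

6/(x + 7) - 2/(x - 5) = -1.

Multiply both sides by (x + 7)(x - 5):
6(x - 5) - 2(x + 7) = -(x + 7)(x - 5).
Expand and collect terms: -x² - 6x + 79 = 0.
By the quadratic formula, x = (6 ± √352) / -2, so x ≈ -12.3808 or x ≈ 6.3808.
Neither value makes a denominator zero (x ≠ -7, x ≠ 5), so both are valid.

x = -12.3808 or x = 6.3808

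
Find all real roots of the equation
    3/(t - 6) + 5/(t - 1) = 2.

Multiply both sides by (t - 6)(t - 1):
3(t - 1) + 5(t - 6) = 2(t - 6)(t - 1).
Expand and collect terms: 2t² - 22t + 45 = 0.
By the quadratic formula, t = (22 ± √124) / 4, so t ≈ 8.2839 or t ≈ 2.7161.
Neither value makes a denominator zero (t ≠ 6, t ≠ 1), so both are valid.

t = 2.7161 or t = 8.2839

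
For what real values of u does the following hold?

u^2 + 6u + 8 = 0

Factor: (u + 4)(u + 2) = 0.
So u = -4 or u = -2.

u = -4 or u = -2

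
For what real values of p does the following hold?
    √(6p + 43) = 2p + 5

p = 1

Square both sides: 6p + 43 = (2p + 5)².
Expand and rearrange: 4p² + 14p - 18 = 0.
Solving gives p = 1 or p = -4.5.
Check each candidate in the original equation:
  p = 1: √(49) = 7, while 2p + 5 = 7 — valid.
  p = -4.5: √(16) = 4, while 2p + 5 = -4 — extraneous.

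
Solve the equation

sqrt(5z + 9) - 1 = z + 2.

Isolate the radical: sqrt(5z + 9) = z + 3.
Square both sides: 5z + 9 = (z + 3)^2.
Expand and rearrange: z^2 + z = 0.
Solving gives z = 0 or z = -1.
Check each candidate in the original equation:
  z = 0: sqrt(9) = 3, while z + 3 = 3 — valid.
  z = -1: sqrt(4) = 2, while z + 3 = 2 — valid.

z = -1 or z = 0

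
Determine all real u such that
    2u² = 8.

u = -2 or u = 2

Bring every term to one side: 2u² - 8 = 0.
Factor: 2(u + 2)(u - 2) = 0.
So u = -2 or u = 2.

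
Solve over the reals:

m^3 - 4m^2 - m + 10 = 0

Possible rational roots are divisors of 10. Testing m = 2 gives 0, so (m - 2) is a factor.
Divide: m^3 - 4m^2 - m + 10 = (m - 2)(m^2 - 2m - 5).
Apply the quadratic formula to m^2 - 2m - 5 = 0: m = (2 +/- sqrt(24))/2, i.e. m ~= 3.4495 or m ~= -1.4495.

m = -1.4495 or m = 2 or m = 3.4495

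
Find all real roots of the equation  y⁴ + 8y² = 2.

y = -0.4926 or y = 0.4926

Let u = y². The equation becomes u² + 8u - 2 = 0.
By the quadratic formula, u = -4 + 3·√(2) or u = -3·√(2) - 4.
y² = -4 + 3·√(2) gives y = ±√(-4 + 3·√(2)) ≈ ±0.4926.
y² = -3·√(2) - 4 < 0 has no real solution.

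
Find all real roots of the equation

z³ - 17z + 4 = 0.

z = -4.2361 or z = 0.2361 or z = 4

Possible rational roots are divisors of 4. Testing z = 4 gives 0, so (z - 4) is a factor.
Divide: z³ - 17z + 4 = (z - 4)(z² + 4z - 1).
Apply the quadratic formula to z² + 4z - 1 = 0: z = (-4 ± √20)/2, i.e. z ≈ 0.2361 or z ≈ -4.2361.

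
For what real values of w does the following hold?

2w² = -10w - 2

Rearrange to standard form: 2w² + 10w + 2 = 0.
Discriminant: (10)² − 4·2·2 = 84.
Quadratic formula: w = (-10 ± √84) / 4.
So w = -5/2 + √(21)/2 ≈ -0.2087 or w = -5/2 - √(21)/2 ≈ -4.7913.

w = -4.7913 or w = -0.2087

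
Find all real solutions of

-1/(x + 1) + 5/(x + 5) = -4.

Multiply both sides by (x + 1)(x + 5):
-(x + 5) + 5(x + 1) = -4(x + 1)(x + 5).
Expand and collect terms: -4x² - 28x - 20 = 0.
By the quadratic formula, x = (28 ± √464) / -8, so x ≈ -6.1926 or x ≈ -0.8074.
Neither value makes a denominator zero (x ≠ -1, x ≠ -5), so both are valid.

x = -6.1926 or x = -0.8074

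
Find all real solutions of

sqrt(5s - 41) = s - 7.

Square both sides: 5s - 41 = (s - 7)^2.
Expand and rearrange: s^2 - 19s + 90 = 0.
Solving gives s = 10 or s = 9.
Check each candidate in the original equation:
  s = 10: sqrt(9) = 3, while s - 7 = 3 — valid.
  s = 9: sqrt(4) = 2, while s - 7 = 2 — valid.

s = 9 or s = 10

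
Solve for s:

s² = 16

s = -4 or s = 4

Bring every term to one side: s² - 16 = 0.
Factor: (s - 4)(s + 4) = 0.
So s = 4 or s = -4.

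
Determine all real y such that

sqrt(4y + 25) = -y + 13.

y = 6

Square both sides: 4y + 25 = (-y + 13)^2.
Expand and rearrange: y^2 - 30y + 144 = 0.
Solving gives y = 24 or y = 6.
Check each candidate in the original equation:
  y = 24: sqrt(121) = 11, while -y + 13 = -11 — extraneous.
  y = 6: sqrt(49) = 7, while -y + 13 = 7 — valid.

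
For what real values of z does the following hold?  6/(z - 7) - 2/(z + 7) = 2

Multiply both sides by (z - 7)(z + 7):
6(z + 7) - 2(z - 7) = 2(z - 7)(z + 7).
Expand and collect terms: 2z^2 - 4z - 154 = 0.
By the quadratic formula, z = (4 +/- sqrt(1248)) / 4, so z ~= 9.8318 or z ~= -7.8318.
Neither value makes a denominator zero (z != 7, z != -7), so both are valid.

z = -7.8318 or z = 9.8318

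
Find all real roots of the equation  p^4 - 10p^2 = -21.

p = -2.6458 or p = -1.7321 or p = 1.7321 or p = 2.6458

Let u = p^2. The equation becomes u^2 - 10u + 21 = 0.
Factor: (u - 3)(u - 7) = 0, so u = 3 or u = 7.
p^2 = 3 gives p = +/-sqrt(3) ~= +/-1.7321.
p^2 = 7 gives p = +/-sqrt(7) ~= +/-2.6458.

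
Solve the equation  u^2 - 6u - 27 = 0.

Factor: (u + 3)(u - 9) = 0.
So u = -3 or u = 9.

u = -3 or u = 9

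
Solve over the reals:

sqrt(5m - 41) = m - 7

Square both sides: 5m - 41 = (m - 7)^2.
Expand and rearrange: m^2 - 19m + 90 = 0.
Solving gives m = 10 or m = 9.
Check each candidate in the original equation:
  m = 10: sqrt(9) = 3, while m - 7 = 3 — valid.
  m = 9: sqrt(4) = 2, while m - 7 = 2 — valid.

m = 9 or m = 10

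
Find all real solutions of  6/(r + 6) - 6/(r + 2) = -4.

r = -7.1623 or r = -0.8377

Multiply both sides by (r + 6)(r + 2):
6(r + 2) - 6(r + 6) = -4(r + 6)(r + 2).
Expand and collect terms: -4r^2 - 32r - 24 = 0.
By the quadratic formula, r = (32 +/- sqrt(640)) / -8, so r ~= -7.1623 or r ~= -0.8377.
Neither value makes a denominator zero (r != -6, r != -2), so both are valid.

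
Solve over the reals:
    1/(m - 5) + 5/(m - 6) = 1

Multiply both sides by (m - 5)(m - 6):
(m - 6) + 5(m - 5) = (m - 5)(m - 6).
Expand and collect terms: m² - 17m + 61 = 0.
By the quadratic formula, m = (17 ± √45) / 2, so m ≈ 11.8541 or m ≈ 5.1459.
Neither value makes a denominator zero (m ≠ 5, m ≠ 6), so both are valid.

m = 5.1459 or m = 11.8541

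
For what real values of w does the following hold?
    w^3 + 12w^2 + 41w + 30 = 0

w = -6 or w = -5 or w = -1

Possible rational roots are divisors of 30. Testing w = -5 gives 0, so (w + 5) is a factor.
Divide: w^3 + 12w^2 + 41w + 30 = (w + 5)(w^2 + 7w + 6).
Factor the quadratic: w = -1 or w = -6.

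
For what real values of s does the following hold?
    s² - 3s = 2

s = -0.5616 or s = 3.5616

Rearrange to standard form: s² - 3s - 2 = 0.
Discriminant: (-3)² − 4·1·(-2) = 17.
Quadratic formula: s = (3 ± √17) / 2.
So s = 3/2 + √(17)/2 ≈ 3.5616 or s = 3/2 - √(17)/2 ≈ -0.5616.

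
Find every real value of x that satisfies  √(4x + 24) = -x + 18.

x = 10

Square both sides: 4x + 24 = (-x + 18)².
Expand and rearrange: x² - 40x + 300 = 0.
Solving gives x = 30 or x = 10.
Check each candidate in the original equation:
  x = 30: √(144) = 12, while -x + 18 = -12 — extraneous.
  x = 10: √(64) = 8, while -x + 18 = 8 — valid.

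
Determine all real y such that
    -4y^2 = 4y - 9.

y = -2.0811 or y = 1.0811

Rearrange to standard form: -4y^2 - 4y + 9 = 0.
Discriminant: (-4)^2 - 4*(-4)*9 = 160.
Quadratic formula: y = (4 +/- sqrt(160)) / (-8).
So y = -sqrt(10)/2 - 1/2 ~= -2.0811 or y = -1/2 + sqrt(10)/2 ~= 1.0811.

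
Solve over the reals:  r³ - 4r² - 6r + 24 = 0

r = -2.4495 or r = 2.4495 or r = 4

Possible rational roots are divisors of 24. Testing r = 4 gives 0, so (r - 4) is a factor.
Divide: r³ - 4r² - 6r + 24 = (r - 4)(r² - 6).
Apply the quadratic formula to r² - 6 = 0: r = (0 ± √24)/2, i.e. r ≈ 2.4495 or r ≈ -2.4495.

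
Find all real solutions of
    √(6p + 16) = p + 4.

Square both sides: 6p + 16 = (p + 4)².
Expand and rearrange: p² + 2p = 0.
Solving gives p = 0 or p = -2.
Check each candidate in the original equation:
  p = 0: √(16) = 4, while p + 4 = 4 — valid.
  p = -2: √(4) = 2, while p + 4 = 2 — valid.

p = -2 or p = 0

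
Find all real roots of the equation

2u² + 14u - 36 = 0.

Factor: 2(u - 2)(u + 9) = 0.
So u = 2 or u = -9.

u = -9 or u = 2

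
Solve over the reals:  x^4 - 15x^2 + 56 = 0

Let u = x^2. The equation becomes u^2 - 15u + 56 = 0.
Factor: (u - 8)(u - 7) = 0, so u = 8 or u = 7.
x^2 = 8 gives x = +/-2*sqrt(2) ~= +/-2.8284.
x^2 = 7 gives x = +/-sqrt(7) ~= +/-2.6458.

x = -2.8284 or x = -2.6458 or x = 2.6458 or x = 2.8284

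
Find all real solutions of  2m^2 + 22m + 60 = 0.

Factor: 2(m + 6)(m + 5) = 0.
So m = -6 or m = -5.

m = -6 or m = -5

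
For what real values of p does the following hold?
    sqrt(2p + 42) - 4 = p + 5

p = -3

Isolate the radical: sqrt(2p + 42) = p + 9.
Square both sides: 2p + 42 = (p + 9)^2.
Expand and rearrange: p^2 + 16p + 39 = 0.
Solving gives p = -3 or p = -13.
Check each candidate in the original equation:
  p = -3: sqrt(36) = 6, while p + 9 = 6 — valid.
  p = -13: sqrt(16) = 4, while p + 9 = -4 — extraneous.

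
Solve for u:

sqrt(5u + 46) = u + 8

Square both sides: 5u + 46 = (u + 8)^2.
Expand and rearrange: u^2 + 11u + 18 = 0.
Solving gives u = -2 or u = -9.
Check each candidate in the original equation:
  u = -2: sqrt(36) = 6, while u + 8 = 6 — valid.
  u = -9: sqrt(1) = 1, while u + 8 = -1 — extraneous.

u = -2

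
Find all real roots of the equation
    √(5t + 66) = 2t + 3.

t = 3

Square both sides: 5t + 66 = (2t + 3)².
Expand and rearrange: 4t² + 7t - 57 = 0.
Solving gives t = 3 or t = -4.75.
Check each candidate in the original equation:
  t = 3: √(81) = 9, while 2t + 3 = 9 — valid.
  t = -4.75: √(42.25) = 6.5, while 2t + 3 = -6.5 — extraneous.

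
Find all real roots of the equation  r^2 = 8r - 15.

r = 3 or r = 5

Bring every term to one side: r^2 - 8r + 15 = 0.
Factor: (r - 3)(r - 5) = 0.
So r = 3 or r = 5.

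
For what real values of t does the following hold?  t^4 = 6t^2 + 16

Let u = t^2. The equation becomes u^2 - 6u - 16 = 0.
Factor: (u + 2)(u - 8) = 0, so u = -2 or u = 8.
t^2 = -2 < 0 has no real solution.
t^2 = 8 gives t = +/-2*sqrt(2) ~= +/-2.8284.

t = -2.8284 or t = 2.8284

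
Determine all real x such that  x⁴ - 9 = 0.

Let u = x². The equation becomes u² - 9 = 0.
Factor: (u + 3)(u - 3) = 0, so u = -3 or u = 3.
x² = -3 < 0 has no real solution.
x² = 3 gives x = ±√(3) ≈ ±1.7321.

x = -1.7321 or x = 1.7321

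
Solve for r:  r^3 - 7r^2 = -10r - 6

Rearrange: r^3 - 7r^2 + 10r + 6 = 0.
Possible rational roots are divisors of 6. Testing r = 3 gives 0, so (r - 3) is a factor.
Divide: r^3 - 7r^2 + 10r + 6 = (r - 3)(r^2 - 4r - 2).
Apply the quadratic formula to r^2 - 4r - 2 = 0: r = (4 +/- sqrt(24))/2, i.e. r ~= 4.4495 or r ~= -0.4495.

r = -0.4495 or r = 3 or r = 4.4495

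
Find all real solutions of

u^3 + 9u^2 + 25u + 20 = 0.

Possible rational roots are divisors of 20. Testing u = -4 gives 0, so (u + 4) is a factor.
Divide: u^3 + 9u^2 + 25u + 20 = (u + 4)(u^2 + 5u + 5).
Apply the quadratic formula to u^2 + 5u + 5 = 0: u = (-5 +/- sqrt(5))/2, i.e. u ~= -1.382 or u ~= -3.618.

u = -4 or u = -3.618 or u = -1.382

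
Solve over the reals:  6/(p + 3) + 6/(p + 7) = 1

p = -5.3246 or p = 7.3246

Multiply both sides by (p + 3)(p + 7):
6(p + 7) + 6(p + 3) = (p + 3)(p + 7).
Expand and collect terms: p² - 2p - 39 = 0.
By the quadratic formula, p = (2 ± √160) / 2, so p ≈ 7.3246 or p ≈ -5.3246.
Neither value makes a denominator zero (p ≠ -3, p ≠ -7), so both are valid.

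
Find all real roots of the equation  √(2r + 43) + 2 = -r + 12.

Isolate the radical: √(2r + 43) = -r + 10.
Square both sides: 2r + 43 = (-r + 10)².
Expand and rearrange: r² - 22r + 57 = 0.
Solving gives r = 19 or r = 3.
Check each candidate in the original equation:
  r = 19: √(81) = 9, while -r + 10 = -9 — extraneous.
  r = 3: √(49) = 7, while -r + 10 = 7 — valid.

r = 3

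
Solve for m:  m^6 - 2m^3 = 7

m = -1.2228 or m = 1.5644

Let u = m^3. The equation becomes u^2 - 2u - 7 = 0.
By the quadratic formula, u = 1 + 2*sqrt(2) or u = 1 - 2*sqrt(2).
m^3 = 1 + 2*sqrt(2) gives m = (1 + 2*sqrt(2))^(1/3) ~= 1.5644.
m^3 = 1 - 2*sqrt(2) gives m = -(-1 + 2*sqrt(2))^(1/3) ~= -1.2228.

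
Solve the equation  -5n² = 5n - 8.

n = -1.8601 or n = 0.8601

Rearrange to standard form: -5n² - 5n + 8 = 0.
Discriminant: (-5)² − 4·(-5)·8 = 185.
Quadratic formula: n = (5 ± √185) / (-10).
So n = -√(185)/10 - 1/2 ≈ -1.8601 or n = -1/2 + √(185)/10 ≈ 0.8601.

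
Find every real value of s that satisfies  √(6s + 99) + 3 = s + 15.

Isolate the radical: √(6s + 99) = s + 12.
Square both sides: 6s + 99 = (s + 12)².
Expand and rearrange: s² + 18s + 45 = 0.
Solving gives s = -3 or s = -15.
Check each candidate in the original equation:
  s = -3: √(81) = 9, while s + 12 = 9 — valid.
  s = -15: √(9) = 3, while s + 12 = -3 — extraneous.

s = -3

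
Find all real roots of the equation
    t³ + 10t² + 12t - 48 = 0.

t = -7.5826 or t = -4 or t = 1.5826

Possible rational roots are divisors of -48. Testing t = -4 gives 0, so (t + 4) is a factor.
Divide: t³ + 10t² + 12t - 48 = (t + 4)(t² + 6t - 12).
Apply the quadratic formula to t² + 6t - 12 = 0: t = (-6 ± √84)/2, i.e. t ≈ 1.5826 or t ≈ -7.5826.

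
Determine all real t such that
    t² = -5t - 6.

t = -3 or t = -2

Bring every term to one side: t² + 5t + 6 = 0.
Factor: (t + 2)(t + 3) = 0.
So t = -2 or t = -3.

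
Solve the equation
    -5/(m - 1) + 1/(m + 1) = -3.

m = -1.1893 or m = 2.5226

Multiply both sides by (m - 1)(m + 1):
-5(m + 1) + (m - 1) = -3(m - 1)(m + 1).
Expand and collect terms: -3m² + 4m + 9 = 0.
By the quadratic formula, m = (-4 ± √124) / -6, so m ≈ -1.1893 or m ≈ 2.5226.
Neither value makes a denominator zero (m ≠ 1, m ≠ -1), so both are valid.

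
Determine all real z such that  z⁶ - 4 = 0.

Let u = z³. The equation becomes u² - 4 = 0.
Factor: (u - 2)(u + 2) = 0, so u = 2 or u = -2.
z³ = 2 gives z = ∛(2) ≈ 1.2599.
z³ = -2 gives z = -∛(2) ≈ -1.2599.

z = -1.2599 or z = 1.2599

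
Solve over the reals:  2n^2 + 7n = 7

n = -4.3117 or n = 0.8117

Rearrange to standard form: 2n^2 + 7n - 7 = 0.
Discriminant: (7)^2 - 4*2*(-7) = 105.
Quadratic formula: n = (-7 +/- sqrt(105)) / 4.
So n = -7/4 + sqrt(105)/4 ~= 0.8117 or n = -sqrt(105)/4 - 7/4 ~= -4.3117.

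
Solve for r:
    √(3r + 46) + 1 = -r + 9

Isolate the radical: √(3r + 46) = -r + 8.
Square both sides: 3r + 46 = (-r + 8)².
Expand and rearrange: r² - 19r + 18 = 0.
Solving gives r = 18 or r = 1.
Check each candidate in the original equation:
  r = 18: √(100) = 10, while -r + 8 = -10 — extraneous.
  r = 1: √(49) = 7, while -r + 8 = 7 — valid.

r = 1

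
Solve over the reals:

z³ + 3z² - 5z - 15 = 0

Possible rational roots are divisors of -15. Testing z = -3 gives 0, so (z + 3) is a factor.
Divide: z³ + 3z² - 5z - 15 = (z + 3)(z² - 5).
Apply the quadratic formula to z² - 5 = 0: z = (0 ± √20)/2, i.e. z ≈ 2.2361 or z ≈ -2.2361.

z = -3 or z = -2.2361 or z = 2.2361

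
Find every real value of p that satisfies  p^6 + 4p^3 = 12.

Let u = p^3. The equation becomes u^2 + 4u - 12 = 0.
Factor: (u - 2)(u + 6) = 0, so u = 2 or u = -6.
p^3 = 2 gives p = (2)^(1/3) ~= 1.2599.
p^3 = -6 gives p = -(6)^(1/3) ~= -1.8171.

p = -1.8171 or p = 1.2599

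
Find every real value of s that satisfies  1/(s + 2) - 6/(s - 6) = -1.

Multiply both sides by (s + 2)(s - 6):
(s - 6) - 6(s + 2) = -(s + 2)(s - 6).
Expand and collect terms: -s² + 9s + 30 = 0.
By the quadratic formula, s = (-9 ± √201) / -2, so s ≈ -2.5887 or s ≈ 11.5887.
Neither value makes a denominator zero (s ≠ -2, s ≠ 6), so both are valid.

s = -2.5887 or s = 11.5887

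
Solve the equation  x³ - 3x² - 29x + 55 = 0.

Possible rational roots are divisors of 55. Testing x = -5 gives 0, so (x + 5) is a factor.
Divide: x³ - 3x² - 29x + 55 = (x + 5)(x² - 8x + 11).
Apply the quadratic formula to x² - 8x + 11 = 0: x = (8 ± √20)/2, i.e. x ≈ 6.2361 or x ≈ 1.7639.

x = -5 or x = 1.7639 or x = 6.2361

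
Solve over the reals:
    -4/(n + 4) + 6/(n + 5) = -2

n = -6.7321 or n = -3.2679

Multiply both sides by (n + 4)(n + 5):
-4(n + 5) + 6(n + 4) = -2(n + 4)(n + 5).
Expand and collect terms: -2n² - 20n - 44 = 0.
By the quadratic formula, n = (20 ± √48) / -4, so n ≈ -6.7321 or n ≈ -3.2679.
Neither value makes a denominator zero (n ≠ -4, n ≠ -5), so both are valid.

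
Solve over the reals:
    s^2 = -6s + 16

Bring every term to one side: s^2 + 6s - 16 = 0.
Factor: (s + 8)(s - 2) = 0.
So s = -8 or s = 2.

s = -8 or s = 2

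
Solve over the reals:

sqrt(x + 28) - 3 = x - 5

x = 8

Isolate the radical: sqrt(x + 28) = x - 2.
Square both sides: x + 28 = (x - 2)^2.
Expand and rearrange: x^2 - 5x - 24 = 0.
Solving gives x = 8 or x = -3.
Check each candidate in the original equation:
  x = 8: sqrt(36) = 6, while x - 2 = 6 — valid.
  x = -3: sqrt(25) = 5, while x - 2 = -5 — extraneous.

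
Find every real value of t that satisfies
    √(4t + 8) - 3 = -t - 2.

t = -1

Isolate the radical: √(4t + 8) = -t + 1.
Square both sides: 4t + 8 = (-t + 1)².
Expand and rearrange: t² - 6t - 7 = 0.
Solving gives t = 7 or t = -1.
Check each candidate in the original equation:
  t = 7: √(36) = 6, while -t + 1 = -6 — extraneous.
  t = -1: √(4) = 2, while -t + 1 = 2 — valid.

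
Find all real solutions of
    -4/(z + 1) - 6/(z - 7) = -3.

Multiply both sides by (z + 1)(z - 7):
-4(z - 7) - 6(z + 1) = -3(z + 1)(z - 7).
Expand and collect terms: -3z^2 + 28z - 1 = 0.
By the quadratic formula, z = (-28 +/- sqrt(772)) / -6, so z ~= 0.0359 or z ~= 9.2975.
Neither value makes a denominator zero (z != -1, z != 7), so both are valid.

z = 0.0359 or z = 9.2975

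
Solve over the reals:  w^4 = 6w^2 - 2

w = -2.3761 or w = -0.5952 or w = 0.5952 or w = 2.3761

Let u = w^2. The equation becomes u^2 - 6u + 2 = 0.
By the quadratic formula, u = sqrt(7) + 3 or u = 3 - sqrt(7).
w^2 = sqrt(7) + 3 gives w = +/-sqrt(sqrt(7) + 3) ~= +/-2.3761.
w^2 = 3 - sqrt(7) gives w = +/-sqrt(3 - sqrt(7)) ~= +/-0.5952.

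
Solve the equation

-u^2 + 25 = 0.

Factor: -1(u - 5)(u + 5) = 0.
So u = 5 or u = -5.

u = -5 or u = 5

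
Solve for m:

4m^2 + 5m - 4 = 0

m = -1.8042 or m = 0.5542

Discriminant: (5)^2 - 4*4*(-4) = 89.
Quadratic formula: m = (-5 +/- sqrt(89)) / 8.
So m = -5/8 + sqrt(89)/8 ~= 0.5542 or m = -sqrt(89)/8 - 5/8 ~= -1.8042.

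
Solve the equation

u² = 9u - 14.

u = 2 or u = 7

Bring every term to one side: u² - 9u + 14 = 0.
Factor: (u - 7)(u - 2) = 0.
So u = 7 or u = 2.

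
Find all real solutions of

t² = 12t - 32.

Bring every term to one side: t² - 12t + 32 = 0.
Factor: (t - 8)(t - 4) = 0.
So t = 8 or t = 4.

t = 4 or t = 8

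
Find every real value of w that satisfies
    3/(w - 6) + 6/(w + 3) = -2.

Multiply both sides by (w - 6)(w + 3):
3(w + 3) + 6(w - 6) = -2(w - 6)(w + 3).
Expand and collect terms: -2w² - 3w + 63 = 0.
By the quadratic formula, w = (3 ± √513) / -4, so w ≈ -6.4124 or w ≈ 4.9124.
Neither value makes a denominator zero (w ≠ 6, w ≠ -3), so both are valid.

w = -6.4124 or w = 4.9124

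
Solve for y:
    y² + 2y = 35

Bring every term to one side: y² + 2y - 35 = 0.
Factor: (y + 7)(y - 5) = 0.
So y = -7 or y = 5.

y = -7 or y = 5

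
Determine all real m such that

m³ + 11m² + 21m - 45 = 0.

Possible rational roots are divisors of -45. Testing m = -5 gives 0, so (m + 5) is a factor.
Divide: m³ + 11m² + 21m - 45 = (m + 5)(m² + 6m - 9).
Apply the quadratic formula to m² + 6m - 9 = 0: m = (-6 ± √72)/2, i.e. m ≈ 1.2426 or m ≈ -7.2426.

m = -7.2426 or m = -5 or m = 1.2426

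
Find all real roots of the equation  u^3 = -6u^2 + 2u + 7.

u = -6.1401 or u = -1 or u = 1.1401

Rearrange: u^3 + 6u^2 - 2u - 7 = 0.
Possible rational roots are divisors of -7. Testing u = -1 gives 0, so (u + 1) is a factor.
Divide: u^3 + 6u^2 - 2u - 7 = (u + 1)(u^2 + 5u - 7).
Apply the quadratic formula to u^2 + 5u - 7 = 0: u = (-5 +/- sqrt(53))/2, i.e. u ~= 1.1401 or u ~= -6.1401.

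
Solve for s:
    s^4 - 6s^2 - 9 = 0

s = -2.6912 or s = 2.6912

Let u = s^2. The equation becomes u^2 - 6u - 9 = 0.
By the quadratic formula, u = 3 + 3*sqrt(2) or u = 3 - 3*sqrt(2).
s^2 = 3 + 3*sqrt(2) gives s = +/-sqrt(3 + 3*sqrt(2)) ~= +/-2.6912.
s^2 = 3 - 3*sqrt(2) < 0 has no real solution.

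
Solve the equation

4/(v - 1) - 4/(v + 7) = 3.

Multiply both sides by (v - 1)(v + 7):
4(v + 7) - 4(v - 1) = 3(v - 1)(v + 7).
Expand and collect terms: 3v^2 + 18v - 53 = 0.
By the quadratic formula, v = (-18 +/- sqrt(960)) / 6, so v ~= 2.164 or v ~= -8.164.
Neither value makes a denominator zero (v != 1, v != -7), so both are valid.

v = -8.164 or v = 2.164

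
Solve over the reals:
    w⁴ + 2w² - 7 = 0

w = -1.3522 or w = 1.3522

Let u = w². The equation becomes u² + 2u - 7 = 0.
By the quadratic formula, u = -1 + 2·√(2) or u = -2·√(2) - 1.
w² = -1 + 2·√(2) gives w = ±√(-1 + 2·√(2)) ≈ ±1.3522.
w² = -2·√(2) - 1 < 0 has no real solution.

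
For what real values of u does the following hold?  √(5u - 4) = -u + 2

u = 1

Square both sides: 5u - 4 = (-u + 2)².
Expand and rearrange: u² - 9u + 8 = 0.
Solving gives u = 8 or u = 1.
Check each candidate in the original equation:
  u = 8: √(36) = 6, while -u + 2 = -6 — extraneous.
  u = 1: √(1) = 1, while -u + 2 = 1 — valid.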